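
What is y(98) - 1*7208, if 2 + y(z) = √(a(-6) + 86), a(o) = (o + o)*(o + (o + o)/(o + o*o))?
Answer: -7210 + √4070/5 ≈ -7197.2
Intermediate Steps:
a(o) = 2*o*(o + 2*o/(o + o²)) (a(o) = (2*o)*(o + (2*o)/(o + o²)) = (2*o)*(o + 2*o/(o + o²)) = 2*o*(o + 2*o/(o + o²)))
y(z) = -2 + √4070/5 (y(z) = -2 + √(2*(-6)*(2 - 6 + (-6)²)/(1 - 6) + 86) = -2 + √(2*(-6)*(2 - 6 + 36)/(-5) + 86) = -2 + √(2*(-6)*(-⅕)*32 + 86) = -2 + √(384/5 + 86) = -2 + √(814/5) = -2 + √4070/5)
y(98) - 1*7208 = (-2 + √4070/5) - 1*7208 = (-2 + √4070/5) - 7208 = -7210 + √4070/5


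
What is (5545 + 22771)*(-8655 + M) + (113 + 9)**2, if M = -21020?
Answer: -840262416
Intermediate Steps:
(5545 + 22771)*(-8655 + M) + (113 + 9)**2 = (5545 + 22771)*(-8655 - 21020) + (113 + 9)**2 = 28316*(-29675) + 122**2 = -840277300 + 14884 = -840262416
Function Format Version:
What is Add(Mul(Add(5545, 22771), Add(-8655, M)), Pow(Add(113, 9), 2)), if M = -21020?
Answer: -840262416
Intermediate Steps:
Add(Mul(Add(5545, 22771), Add(-8655, M)), Pow(Add(113, 9), 2)) = Add(Mul(Add(5545, 22771), Add(-8655, -21020)), Pow(Add(113, 9), 2)) = Add(Mul(28316, -29675), Pow(122, 2)) = Add(-840277300, 14884) = -840262416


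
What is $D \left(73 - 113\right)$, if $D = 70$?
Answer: $-2800$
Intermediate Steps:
$D \left(73 - 113\right) = 70 \left(73 - 113\right) = 70 \left(-40\right) = -2800$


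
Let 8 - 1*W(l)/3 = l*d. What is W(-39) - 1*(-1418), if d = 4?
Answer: 1910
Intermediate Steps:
W(l) = 24 - 12*l (W(l) = 24 - 3*l*4 = 24 - 12*l)
W(-39) - 1*(-1418) = (24 - 12*(-39)) - 1*(-1418) = (24 + 468) + 1418 = 492 + 1418 = 1910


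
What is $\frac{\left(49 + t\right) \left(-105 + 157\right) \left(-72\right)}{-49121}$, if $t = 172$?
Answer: $\frac{827424}{49121} \approx 16.845$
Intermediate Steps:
$\frac{\left(49 + t\right) \left(-105 + 157\right) \left(-72\right)}{-49121} = \frac{\left(49 + 172\right) \left(-105 + 157\right) \left(-72\right)}{-49121} = 221 \cdot 52 \left(-72\right) \left(- \frac{1}{49121}\right) = 11492 \left(-72\right) \left(- \frac{1}{49121}\right) = \left(-827424\right) \left(- \frac{1}{49121}\right) = \frac{827424}{49121}$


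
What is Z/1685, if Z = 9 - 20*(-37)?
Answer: 749/1685 ≈ 0.44451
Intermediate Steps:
Z = 749 (Z = 9 + 740 = 749)
Z/1685 = 749/1685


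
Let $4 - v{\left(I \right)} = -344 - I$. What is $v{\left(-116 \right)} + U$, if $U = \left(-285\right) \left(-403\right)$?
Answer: $115087$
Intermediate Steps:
$v{\left(I \right)} = 348 + I$ ($v{\left(I \right)} = 4 - \left(-344 - I\right) = 4 + \left(344 + I\right) = 348 + I$)
$U = 114855$
$v{\left(-116 \right)} + U = \left(348 - 116\right) + 114855 = 232 + 114855 = 115087$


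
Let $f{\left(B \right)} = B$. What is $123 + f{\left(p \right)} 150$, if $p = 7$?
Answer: $1173$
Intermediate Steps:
$123 + f{\left(p \right)} 150 = 123 + 7 \cdot 150 = 123 + 1050 = 1173$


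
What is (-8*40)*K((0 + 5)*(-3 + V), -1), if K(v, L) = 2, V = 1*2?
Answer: -640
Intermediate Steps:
V = 2
(-8*40)*K((0 + 5)*(-3 + V), -1) = -8*40*2 = -320*2 = -640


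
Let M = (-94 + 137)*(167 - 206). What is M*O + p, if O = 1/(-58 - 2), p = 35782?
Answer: 716199/20 ≈ 35810.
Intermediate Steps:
O = -1/60 (O = 1/(-60) = -1/60 ≈ -0.016667)
M = -1677 (M = 43*(-39) = -1677)
M*O + p = -1677*(-1/60) + 35782 = 559/20 + 35782 = 716199/20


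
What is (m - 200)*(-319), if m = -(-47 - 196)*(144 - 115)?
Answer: -2184193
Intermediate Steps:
m = 7047 (m = -(-243)*29 = -1*(-7047) = 7047)
(m - 200)*(-319) = (7047 - 200)*(-319) = 6847*(-319) = -2184193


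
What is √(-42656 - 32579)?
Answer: I*√75235 ≈ 274.29*I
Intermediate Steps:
√(-42656 - 32579) = √(-75235) = I*√75235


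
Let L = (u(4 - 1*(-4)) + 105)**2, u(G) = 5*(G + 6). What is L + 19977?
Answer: 50602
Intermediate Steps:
u(G) = 30 + 5*G (u(G) = 5*(6 + G) = 30 + 5*G)
L = 30625 (L = ((30 + 5*(4 - 1*(-4))) + 105)**2 = ((30 + 5*(4 + 4)) + 105)**2 = ((30 + 5*8) + 105)**2 = ((30 + 40) + 105)**2 = (70 + 105)**2 = 175**2 = 30625)
L + 19977 = 30625 + 19977 = 50602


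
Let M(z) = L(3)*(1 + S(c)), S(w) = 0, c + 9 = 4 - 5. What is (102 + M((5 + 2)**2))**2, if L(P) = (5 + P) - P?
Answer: 11449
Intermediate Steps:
c = -10 (c = -9 + (4 - 5) = -9 - 1 = -10)
L(P) = 5
M(z) = 5 (M(z) = 5*(1 + 0) = 5*1 = 5)
(102 + M((5 + 2)**2))**2 = (102 + 5)**2 = 107**2 = 11449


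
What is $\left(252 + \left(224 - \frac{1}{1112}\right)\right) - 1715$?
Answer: $- \frac{1377769}{1112} \approx -1239.0$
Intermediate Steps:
$\left(252 + \left(224 - \frac{1}{1112}\right)\right) - 1715 = \left(252 + \frac{249087}{1112}\right) - 1715 = \frac{529311}{1112} - 1715 = - \frac{1377769}{1112}$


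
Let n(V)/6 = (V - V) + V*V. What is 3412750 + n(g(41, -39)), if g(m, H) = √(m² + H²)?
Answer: 3431962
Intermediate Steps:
g(m, H) = √(H² + m²)
n(V) = 6*V² (n(V) = 6*((V - V) + V*V) = 6*(0 + V²) = 6*V²)
3412750 + n(g(41, -39)) = 3412750 + 6*(√((-39)² + 41²))² = 3412750 + 6*(√(1521 + 1681))² = 3412750 + 6*(√3202)² = 3412750 + 6*3202 = 3412750 + 19212 = 3431962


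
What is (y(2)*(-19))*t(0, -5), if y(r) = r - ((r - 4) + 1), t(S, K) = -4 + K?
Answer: 513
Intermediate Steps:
y(r) = 3 (y(r) = r - ((-4 + r) + 1) = r - (-3 + r) = r + (3 - r) = 3)
(y(2)*(-19))*t(0, -5) = (3*(-19))*(-4 - 5) = -57*(-9) = 513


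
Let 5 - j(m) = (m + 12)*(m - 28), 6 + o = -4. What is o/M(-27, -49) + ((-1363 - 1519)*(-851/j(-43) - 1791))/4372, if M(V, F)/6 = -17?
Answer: 96334736705/81607752 ≈ 1180.5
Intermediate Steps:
o = -10 (o = -6 - 4 = -10)
M(V, F) = -102 (M(V, F) = 6*(-17) = -102)
j(m) = 5 - (-28 + m)*(12 + m) (j(m) = 5 - (m + 12)*(m - 28) = 5 - (12 + m)*(-28 + m) = 5 - (-28 + m)*(12 + m))
o/M(-27, -49) + ((-1363 - 1519)*(-851/j(-43) - 1791))/4372 = -10/(-102) + ((-1363 - 1519)*(-851/(341 - 1*(-43)² + 16*(-43)) - 1791))/4372 = -10*(-1/102) - 2882*(-851/(341 - 1*1849 - 688) - 1791)*(1/4372) = 5/51 - 2882*(-851/(341 - 1849 - 688) - 1791)*(1/4372) = 5/51 - 2882*(-851/(-2196) - 1791)*(1/4372) = 5/51 - 2882*(-851*(-1/2196) - 1791)*(1/4372) = 5/51 - 2882*(851/2196 - 1791)*(1/4372) = 5/51 - 2882*(-3932185/2196)*(1/4372) = 5/51 + (5666278585/1098)*(1/4372) = 5/51 + 5666278585/4800456 = 96334736705/81607752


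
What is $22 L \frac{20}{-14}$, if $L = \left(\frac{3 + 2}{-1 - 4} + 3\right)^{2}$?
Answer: $- \frac{880}{7} \approx -125.71$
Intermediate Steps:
$L = 4$ ($L = \left(\frac{5}{-5} + 3\right)^{2} = \left(5 \left(- \frac{1}{5}\right) + 3\right)^{2} = \left(-1 + 3\right)^{2} = 2^{2} = 4$)
$22 L \frac{20}{-14} = 22 \cdot 4 \frac{20}{-14} = 88 \cdot 20 \left(- \frac{1}{14}\right) = 88 \left(- \frac{10}{7}\right) = - \frac{880}{7}$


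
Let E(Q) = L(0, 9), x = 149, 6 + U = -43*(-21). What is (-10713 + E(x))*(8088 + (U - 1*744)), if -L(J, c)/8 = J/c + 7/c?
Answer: -265011331/3 ≈ -8.8337e+7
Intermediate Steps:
U = 897 (U = -6 - 43*(-21) = -6 + 903 = 897)
L(J, c) = -56/c - 8*J/c (L(J, c) = -8*(J/c + 7/c) = -8*(7/c + J/c) = -56/c - 8*J/c)
E(Q) = -56/9 (E(Q) = 8*(-7 - 1*0)/9 = 8*(⅑)*(-7 + 0) = 8*(⅑)*(-7) = -56/9)
(-10713 + E(x))*(8088 + (U - 1*744)) = (-10713 - 56/9)*(8088 + (897 - 1*744)) = -96473*(8088 + (897 - 744))/9 = -96473*(8088 + 153)/9 = -96473/9*8241 = -265011331/3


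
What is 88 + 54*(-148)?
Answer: -7904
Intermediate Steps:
88 + 54*(-148) = 88 - 7992 = -7904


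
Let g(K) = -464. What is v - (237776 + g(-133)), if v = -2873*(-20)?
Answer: -179852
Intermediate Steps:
v = 57460
v - (237776 + g(-133)) = 57460 - (237776 - 464) = 57460 - 1*237312 = 57460 - 237312 = -179852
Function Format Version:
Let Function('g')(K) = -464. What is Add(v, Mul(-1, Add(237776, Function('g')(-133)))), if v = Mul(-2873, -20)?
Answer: -179852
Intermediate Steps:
v = 57460
Add(v, Mul(-1, Add(237776, Function('g')(-133)))) = Add(57460, Mul(-1, Add(237776, -464))) = Add(57460, Mul(-1, 237312)) = Add(57460, -237312) = -179852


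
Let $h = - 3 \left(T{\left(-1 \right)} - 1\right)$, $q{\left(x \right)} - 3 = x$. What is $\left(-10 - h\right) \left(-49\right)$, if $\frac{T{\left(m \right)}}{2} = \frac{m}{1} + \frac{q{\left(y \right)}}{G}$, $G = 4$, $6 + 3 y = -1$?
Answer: $882$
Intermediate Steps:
$y = - \frac{7}{3}$ ($y = -2 + \frac{1}{3} \left(-1\right) = -2 - \frac{1}{3} = - \frac{7}{3} \approx -2.3333$)
$q{\left(x \right)} = 3 + x$
$T{\left(m \right)} = \frac{1}{3} + 2 m$ ($T{\left(m \right)} = 2 \left(\frac{m}{1} + \frac{3 - \frac{7}{3}}{4}\right) = 2 \left(m 1 + \frac{2}{3} \cdot \frac{1}{4}\right) = 2 \left(m + \frac{1}{6}\right) = 2 \left(\frac{1}{6} + m\right) = \frac{1}{3} + 2 m$)
$h = 8$ ($h = - 3 \left(\left(\frac{1}{3} + 2 \left(-1\right)\right) - 1\right) = - 3 \left(\left(\frac{1}{3} - 2\right) - 1\right) = - 3 \left(- \frac{5}{3} - 1\right) = \left(-3\right) \left(- \frac{8}{3}\right) = 8$)
$\left(-10 - h\right) \left(-49\right) = \left(-10 - 8\right) \left(-49\right) = \left(-18\right) \left(-49\right) = 882$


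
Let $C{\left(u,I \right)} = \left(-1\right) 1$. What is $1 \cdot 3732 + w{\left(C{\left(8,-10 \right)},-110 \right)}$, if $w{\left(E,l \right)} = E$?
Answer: $3731$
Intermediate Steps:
$C{\left(u,I \right)} = -1$
$1 \cdot 3732 + w{\left(C{\left(8,-10 \right)},-110 \right)} = 1 \cdot 3732 - 1 = 3732 - 1 = 3731$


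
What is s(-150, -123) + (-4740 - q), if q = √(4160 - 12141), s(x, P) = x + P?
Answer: -5013 - I*√7981 ≈ -5013.0 - 89.336*I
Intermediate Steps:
s(x, P) = P + x
q = I*√7981 (q = √(-7981) = I*√7981 ≈ 89.336*I)
s(-150, -123) + (-4740 - q) = (-123 - 150) + (-4740 - I*√7981) = -273 + (-4740 - I*√7981) = -5013 - I*√7981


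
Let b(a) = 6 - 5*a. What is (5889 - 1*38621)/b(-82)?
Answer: -8183/104 ≈ -78.683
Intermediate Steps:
(5889 - 1*38621)/b(-82) = (5889 - 1*38621)/(6 - 5*(-82)) = (5889 - 38621)/(6 + 410) = -32732/416 = -32732*1/416 = -8183/104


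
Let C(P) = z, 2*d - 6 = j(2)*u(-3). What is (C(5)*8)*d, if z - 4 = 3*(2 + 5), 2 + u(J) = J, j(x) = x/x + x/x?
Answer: -400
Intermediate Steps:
j(x) = 2 (j(x) = 1 + 1 = 2)
u(J) = -2 + J
d = -2 (d = 3 + (2*(-2 - 3))/2 = 3 + (2*(-5))/2 = 3 + (½)*(-10) = 3 - 5 = -2)
z = 25 (z = 4 + 3*(2 + 5) = 4 + 3*7 = 4 + 21 = 25)
C(P) = 25
(C(5)*8)*d = (25*8)*(-2) = 200*(-2) = -400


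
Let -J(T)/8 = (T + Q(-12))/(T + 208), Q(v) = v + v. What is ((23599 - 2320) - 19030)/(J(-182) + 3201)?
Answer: 29237/42437 ≈ 0.68895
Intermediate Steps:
Q(v) = 2*v
J(T) = -8*(-24 + T)/(208 + T) (J(T) = -8*(T + 2*(-12))/(T + 208) = -8*(T - 24)/(208 + T) = -8*(-24 + T)/(208 + T))
((23599 - 2320) - 19030)/(J(-182) + 3201) = ((23599 - 2320) - 19030)/(8*(24 - 1*(-182))/(208 - 182) + 3201) = (21279 - 19030)/(8*(24 + 182)/26 + 3201) = 2249/(8*(1/26)*206 + 3201) = 2249/(824/13 + 3201) = 2249/(42437/13) = 2249*(13/42437) = 29237/42437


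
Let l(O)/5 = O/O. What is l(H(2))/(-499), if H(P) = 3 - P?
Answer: -5/499 ≈ -0.010020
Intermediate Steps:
l(O) = 5 (l(O) = 5*(O/O) = 5*1 = 5)
l(H(2))/(-499) = 5/(-499) = 5*(-1/499) = -5/499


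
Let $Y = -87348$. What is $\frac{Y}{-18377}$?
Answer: $\frac{87348}{18377} \approx 4.7531$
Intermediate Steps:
$\frac{Y}{-18377} = - \frac{87348}{-18377} = \left(-87348\right) \left(- \frac{1}{18377}\right) = \frac{87348}{18377}$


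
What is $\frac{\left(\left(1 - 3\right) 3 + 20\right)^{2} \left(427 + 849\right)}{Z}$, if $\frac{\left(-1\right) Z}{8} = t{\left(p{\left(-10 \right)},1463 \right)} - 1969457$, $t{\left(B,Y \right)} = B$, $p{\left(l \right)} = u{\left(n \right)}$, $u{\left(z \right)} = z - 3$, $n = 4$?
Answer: $\frac{15631}{984728} \approx 0.015873$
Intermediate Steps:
$u{\left(z \right)} = -3 + z$
$p{\left(l \right)} = 1$ ($p{\left(l \right)} = -3 + 4 = 1$)
$Z = 15755648$ ($Z = - 8 \left(1 - 1969457\right) = \left(-8\right) \left(-1969456\right) = 15755648$)
$\frac{\left(\left(1 - 3\right) 3 + 20\right)^{2} \left(427 + 849\right)}{Z} = \frac{\left(\left(1 - 3\right) 3 + 20\right)^{2} \left(427 + 849\right)}{15755648} = \left(\left(-2\right) 3 + 20\right)^{2} \cdot 1276 \cdot \frac{1}{15755648} = \left(-6 + 20\right)^{2} \cdot 1276 \cdot \frac{1}{15755648} = 14^{2} \cdot 1276 \cdot \frac{1}{15755648} = 196 \cdot 1276 \cdot \frac{1}{15755648} = 250096 \cdot \frac{1}{15755648} = \frac{15631}{984728}$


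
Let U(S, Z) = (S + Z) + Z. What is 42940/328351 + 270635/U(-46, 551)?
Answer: 88908617525/346738656 ≈ 256.41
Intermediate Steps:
U(S, Z) = S + 2*Z
42940/328351 + 270635/U(-46, 551) = 42940/328351 + 270635/(-46 + 2*551) = 42940*(1/328351) + 270635/(-46 + 1102) = 42940/328351 + 270635/1056 = 88908617525/346738656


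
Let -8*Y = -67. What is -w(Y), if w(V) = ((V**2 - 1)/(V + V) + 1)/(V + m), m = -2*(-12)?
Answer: -5497/34706 ≈ -0.15839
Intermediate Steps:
Y = 67/8 (Y = -1/8*(-67) = 67/8 ≈ 8.3750)
m = 24
w(V) = (1 + (-1 + V**2)/(2*V))/(24 + V) (w(V) = ((V**2 - 1)/(V + V) + 1)/(V + 24) = ((-1 + V**2)/((2*V)) + 1)/(24 + V) = ((-1 + V**2)*(1/(2*V)) + 1)/(24 + V) = ((-1 + V**2)/(2*V) + 1)/(24 + V) = (1 + (-1 + V**2)/(2*V))/(24 + V))
-w(Y) = -(-1 + (67/8)**2 + 2*(67/8))/(2*67/8*(24 + 67/8)) = -8*(-1 + 4489/64 + 67/4)/(2*67*259/8) = -8*8*5497/(2*67*259*64) = -1*5497/34706 = -5497/34706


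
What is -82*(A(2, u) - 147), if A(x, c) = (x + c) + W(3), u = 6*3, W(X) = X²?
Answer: 9676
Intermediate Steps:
u = 18
A(x, c) = 9 + c + x (A(x, c) = (x + c) + 3² = (c + x) + 9 = 9 + c + x)
-82*(A(2, u) - 147) = -82*((9 + 18 + 2) - 147) = -82*(29 - 147) = -82*(-118) = 9676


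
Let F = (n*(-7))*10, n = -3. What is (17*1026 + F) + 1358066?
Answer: 1375718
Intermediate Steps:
F = 210 (F = -3*(-7)*10 = 21*10 = 210)
(17*1026 + F) + 1358066 = (17*1026 + 210) + 1358066 = (17442 + 210) + 1358066 = 17652 + 1358066 = 1375718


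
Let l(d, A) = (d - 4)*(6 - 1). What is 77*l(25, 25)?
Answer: 8085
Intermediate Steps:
l(d, A) = -20 + 5*d (l(d, A) = (-4 + d)*5 = -20 + 5*d)
77*l(25, 25) = 77*(-20 + 5*25) = 77*(-20 + 125) = 77*105 = 8085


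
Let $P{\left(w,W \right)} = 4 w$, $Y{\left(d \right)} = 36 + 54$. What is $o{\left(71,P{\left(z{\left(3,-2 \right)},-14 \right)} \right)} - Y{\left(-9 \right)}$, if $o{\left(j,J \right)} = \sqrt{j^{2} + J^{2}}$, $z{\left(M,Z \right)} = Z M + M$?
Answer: $-90 + \sqrt{5185} \approx -17.993$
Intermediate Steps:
$Y{\left(d \right)} = 90$
$z{\left(M,Z \right)} = M + M Z$ ($z{\left(M,Z \right)} = M Z + M = M + M Z$)
$o{\left(j,J \right)} = \sqrt{J^{2} + j^{2}}$
$o{\left(71,P{\left(z{\left(3,-2 \right)},-14 \right)} \right)} - Y{\left(-9 \right)} = \sqrt{\left(4 \cdot 3 \left(1 - 2\right)\right)^{2} + 71^{2}} - 90 = \sqrt{\left(4 \cdot 3 \left(-1\right)\right)^{2} + 5041} - 90 = \sqrt{\left(4 \left(-3\right)\right)^{2} + 5041} - 90 = \sqrt{\left(-12\right)^{2} + 5041} - 90 = \sqrt{144 + 5041} - 90 = \sqrt{5185} - 90 = -90 + \sqrt{5185}$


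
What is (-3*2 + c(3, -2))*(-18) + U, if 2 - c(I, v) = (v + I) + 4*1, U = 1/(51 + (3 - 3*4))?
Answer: 6805/42 ≈ 162.02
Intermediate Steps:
U = 1/42 (U = 1/(51 + (3 - 12)) = 1/(51 - 9) = 1/42 ≈ 0.023810)
c(I, v) = -2 - I - v (c(I, v) = 2 - ((v + I) + 4*1) = 2 - ((I + v) + 4) = 2 - (4 + I + v) = 2 + (-4 - I - v) = -2 - I - v)
(-3*2 + c(3, -2))*(-18) + U = (-3*2 + (-2 - 1*3 - 1*(-2)))*(-18) + 1/42 = (-6 + (-2 - 3 + 2))*(-18) + 1/42 = (-6 - 3)*(-18) + 1/42 = -9*(-18) + 1/42 = 162 + 1/42 = 6805/42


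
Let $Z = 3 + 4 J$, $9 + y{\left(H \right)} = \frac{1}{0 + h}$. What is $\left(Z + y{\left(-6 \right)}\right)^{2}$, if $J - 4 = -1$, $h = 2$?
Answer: $\frac{169}{4} \approx 42.25$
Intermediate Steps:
$J = 3$ ($J = 4 - 1 = 3$)
$y{\left(H \right)} = - \frac{17}{2}$ ($y{\left(H \right)} = -9 + \frac{1}{0 + 2} = -9 + \frac{1}{2} = - \frac{17}{2}$)
$Z = 15$ ($Z = 3 + 4 \cdot 3 = 3 + 12 = 15$)
$\left(Z + y{\left(-6 \right)}\right)^{2} = \left(15 - \frac{17}{2}\right)^{2} = \left(\frac{13}{2}\right)^{2} = \frac{169}{4}$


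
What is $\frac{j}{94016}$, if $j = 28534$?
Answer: $\frac{14267}{47008} \approx 0.3035$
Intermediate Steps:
$\frac{j}{94016} = \frac{28534}{94016} = 28534 \cdot \frac{1}{94016} = \frac{14267}{47008}$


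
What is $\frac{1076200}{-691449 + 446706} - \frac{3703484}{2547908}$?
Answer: $- \frac{912115093553}{155895661911} \approx -5.8508$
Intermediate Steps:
$\frac{1076200}{-691449 + 446706} - \frac{3703484}{2547908} = \frac{1076200}{-244743} - \frac{925871}{636977} = 1076200 \left(- \frac{1}{244743}\right) - \frac{925871}{636977} = - \frac{1076200}{244743} - \frac{925871}{636977} = - \frac{912115093553}{155895661911}$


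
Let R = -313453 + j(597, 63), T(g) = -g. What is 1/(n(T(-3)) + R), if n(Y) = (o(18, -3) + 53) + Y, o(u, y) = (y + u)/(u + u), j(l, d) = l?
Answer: -12/3753595 ≈ -3.1969e-6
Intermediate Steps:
o(u, y) = (u + y)/(2*u) (o(u, y) = (u + y)/((2*u)) = (u + y)*(1/(2*u)) = (u + y)/(2*u))
R = -312856 (R = -313453 + 597 = -312856)
n(Y) = 641/12 + Y (n(Y) = ((½)*(18 - 3)/18 + 53) + Y = ((½)*(1/18)*15 + 53) + Y = (5/12 + 53) + Y = 641/12 + Y)
1/(n(T(-3)) + R) = 1/((641/12 - 1*(-3)) - 312856) = 1/((641/12 + 3) - 312856) = 1/(677/12 - 312856) = 1/(-3753595/12) = -12/3753595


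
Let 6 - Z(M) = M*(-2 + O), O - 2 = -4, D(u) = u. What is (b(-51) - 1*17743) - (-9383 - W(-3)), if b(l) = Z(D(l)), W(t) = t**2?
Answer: -8549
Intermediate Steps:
O = -2 (O = 2 - 4 = -2)
Z(M) = 6 + 4*M (Z(M) = 6 - M*(-2 - 2) = 6 - M*(-4) = 6 - (-4)*M = 6 + 4*M)
b(l) = 6 + 4*l
(b(-51) - 1*17743) - (-9383 - W(-3)) = ((6 + 4*(-51)) - 1*17743) - (-9383 - 1*(-3)**2) = ((6 - 204) - 17743) - (-9383 - 1*9) = (-198 - 17743) - (-9383 - 9) = -17941 - 1*(-9392) = -17941 + 9392 = -8549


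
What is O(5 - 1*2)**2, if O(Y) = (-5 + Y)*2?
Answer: 16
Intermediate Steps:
O(Y) = -10 + 2*Y
O(5 - 1*2)**2 = (-10 + 2*(5 - 1*2))**2 = (-10 + 2*(5 - 2))**2 = (-10 + 2*3)**2 = (-10 + 6)**2 = (-4)**2 = 16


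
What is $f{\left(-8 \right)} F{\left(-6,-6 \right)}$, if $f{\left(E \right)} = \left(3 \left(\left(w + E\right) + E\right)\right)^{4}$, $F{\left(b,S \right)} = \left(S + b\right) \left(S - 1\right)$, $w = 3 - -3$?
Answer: $68040000$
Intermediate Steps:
$w = 6$ ($w = 3 + 3 = 6$)
$F{\left(b,S \right)} = \left(-1 + S\right) \left(S + b\right)$ ($F{\left(b,S \right)} = \left(S + b\right) \left(-1 + S\right) = \left(-1 + S\right) \left(S + b\right)$)
$f{\left(E \right)} = \left(18 + 6 E\right)^{4}$ ($f{\left(E \right)} = \left(3 \left(\left(6 + E\right) + E\right)\right)^{4} = \left(3 \left(6 + 2 E\right)\right)^{4} = \left(18 + 6 E\right)^{4}$)
$f{\left(-8 \right)} F{\left(-6,-6 \right)} = 1296 \left(3 - 8\right)^{4} \left(\left(-6\right)^{2} - -6 - -6 - -36\right) = 1296 \left(-5\right)^{4} \left(36 + 6 + 6 + 36\right) = 1296 \cdot 625 \cdot 84 = 810000 \cdot 84 = 68040000$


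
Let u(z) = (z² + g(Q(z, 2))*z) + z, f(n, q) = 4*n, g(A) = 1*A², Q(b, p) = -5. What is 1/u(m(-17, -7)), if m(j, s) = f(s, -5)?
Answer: 1/56 ≈ 0.017857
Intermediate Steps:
g(A) = A²
m(j, s) = 4*s
u(z) = z² + 26*z (u(z) = (z² + (-5)²*z) + z = (z² + 25*z) + z = z² + 26*z)
1/u(m(-17, -7)) = 1/((4*(-7))*(26 + 4*(-7))) = 1/(-28*(26 - 28)) = 1/(-28*(-2)) = 1/56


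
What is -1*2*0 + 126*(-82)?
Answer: -10332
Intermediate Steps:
-1*2*0 + 126*(-82) = -2*0 - 10332 = 0 - 10332 = -10332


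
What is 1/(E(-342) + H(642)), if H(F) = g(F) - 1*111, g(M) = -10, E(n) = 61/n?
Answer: -342/41443 ≈ -0.0082523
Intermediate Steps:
H(F) = -121 (H(F) = -10 - 1*111 = -10 - 111 = -121)
1/(E(-342) + H(642)) = 1/(61/(-342) - 121) = 1/(61*(-1/342) - 121) = 1/(-61/342 - 121) = 1/(-41443/342) = -342/41443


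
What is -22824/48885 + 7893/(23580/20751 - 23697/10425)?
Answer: -343522940690221/49471408165 ≈ -6943.9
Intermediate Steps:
-22824/48885 + 7893/(23580/20751 - 23697/10425) = -22824*1/48885 + 7893/(23580*(1/20751) - 23697*1/10425) = -7608/16295 + 7893/(7860/6917 - 7899/3475) = -7608/16295 + 7893/(-27323883/24036575) = -7608/16295 + 7893*(-24036575/27323883) = -7608/16295 - 21080076275/3035987 = -343522940690221/49471408165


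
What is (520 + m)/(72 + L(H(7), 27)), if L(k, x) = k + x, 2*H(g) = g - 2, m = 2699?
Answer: 222/7 ≈ 31.714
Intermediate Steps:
H(g) = -1 + g/2 (H(g) = (g - 2)/2 = (-2 + g)/2 = -1 + g/2)
(520 + m)/(72 + L(H(7), 27)) = (520 + 2699)/(72 + ((-1 + (½)*7) + 27)) = 3219/(72 + ((-1 + 7/2) + 27)) = 3219/(72 + (5/2 + 27)) = 3219/(72 + 59/2) = 3219/(203/2) = 3219*(2/203) = 222/7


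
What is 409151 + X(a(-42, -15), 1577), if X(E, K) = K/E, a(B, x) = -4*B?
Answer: 68738945/168 ≈ 4.0916e+5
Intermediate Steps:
409151 + X(a(-42, -15), 1577) = 409151 + 1577/((-4*(-42))) = 409151 + 1577/168 = 68738945/168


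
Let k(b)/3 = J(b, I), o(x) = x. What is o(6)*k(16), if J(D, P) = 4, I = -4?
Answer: 72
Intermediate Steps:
k(b) = 12 (k(b) = 3*4 = 12)
o(6)*k(16) = 6*12 = 72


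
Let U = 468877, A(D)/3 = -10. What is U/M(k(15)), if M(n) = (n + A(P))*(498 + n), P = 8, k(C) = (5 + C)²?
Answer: 468877/332260 ≈ 1.4112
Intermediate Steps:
A(D) = -30 (A(D) = 3*(-10) = -30)
M(n) = (-30 + n)*(498 + n) (M(n) = (n - 30)*(498 + n) = (-30 + n)*(498 + n))
U/M(k(15)) = 468877/(-14940 + ((5 + 15)²)² + 468*(5 + 15)²) = 468877/(-14940 + (20²)² + 468*20²) = 468877/(-14940 + 400² + 468*400) = 468877/(-14940 + 160000 + 187200) = 468877/332260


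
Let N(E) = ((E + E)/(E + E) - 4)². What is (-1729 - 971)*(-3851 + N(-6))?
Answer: 10373400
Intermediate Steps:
N(E) = 9 (N(E) = ((2*E)/((2*E)) - 4)² = ((2*E)*(1/(2*E)) - 4)² = (1 - 4)² = (-3)² = 9)
(-1729 - 971)*(-3851 + N(-6)) = (-1729 - 971)*(-3851 + 9) = -2700*(-3842) = 10373400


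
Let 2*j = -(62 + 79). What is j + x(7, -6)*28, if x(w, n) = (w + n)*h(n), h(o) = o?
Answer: -477/2 ≈ -238.50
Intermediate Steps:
j = -141/2 (j = (-(62 + 79))/2 = (-1*141)/2 = (½)*(-141) = -141/2 ≈ -70.500)
x(w, n) = n*(n + w) (x(w, n) = (w + n)*n = (n + w)*n = n*(n + w))
j + x(7, -6)*28 = -141/2 - 6*(-6 + 7)*28 = -141/2 - 6*1*28 = -141/2 - 6*28 = -141/2 - 168 = -477/2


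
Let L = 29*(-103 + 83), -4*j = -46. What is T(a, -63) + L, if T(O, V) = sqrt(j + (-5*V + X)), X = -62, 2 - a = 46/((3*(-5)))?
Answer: -580 + 23*sqrt(2)/2 ≈ -563.74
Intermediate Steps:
j = 23/2 (j = -1/4*(-46) = 23/2 ≈ 11.500)
a = 76/15 (a = 2 - 46/(3*(-5)) = 2 - 46/(-15) = 2 - 46*(-1)/15 = 2 - 1*(-46/15) = 2 + 46/15 = 76/15 ≈ 5.0667)
T(O, V) = sqrt(-101/2 - 5*V) (T(O, V) = sqrt(23/2 + (-5*V - 62)) = sqrt(23/2 + (-62 - 5*V)) = sqrt(-101/2 - 5*V))
L = -580 (L = 29*(-20) = -580)
T(a, -63) + L = sqrt(-202 - 20*(-63))/2 - 580 = sqrt(-202 + 1260)/2 - 580 = sqrt(1058)/2 - 580 = (23*sqrt(2))/2 - 580 = 23*sqrt(2)/2 - 580 = -580 + 23*sqrt(2)/2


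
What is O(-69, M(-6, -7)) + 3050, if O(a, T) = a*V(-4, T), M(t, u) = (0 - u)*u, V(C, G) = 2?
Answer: 2912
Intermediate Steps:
M(t, u) = -u² (M(t, u) = (-u)*u = -u²)
O(a, T) = 2*a (O(a, T) = a*2 = 2*a)
O(-69, M(-6, -7)) + 3050 = 2*(-69) + 3050 = -138 + 3050 = 2912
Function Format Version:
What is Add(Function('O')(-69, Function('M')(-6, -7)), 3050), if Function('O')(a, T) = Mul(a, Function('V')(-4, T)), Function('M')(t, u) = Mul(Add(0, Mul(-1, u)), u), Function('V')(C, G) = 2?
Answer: 2912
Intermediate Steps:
Function('M')(t, u) = Mul(-1, Pow(u, 2)) (Function('M')(t, u) = Mul(Mul(-1, u), u) = Mul(-1, Pow(u, 2)))
Function('O')(a, T) = Mul(2, a) (Function('O')(a, T) = Mul(a, 2) = Mul(2, a))
Add(Function('O')(-69, Function('M')(-6, -7)), 3050) = Add(Mul(2, -69), 3050) = Add(-138, 3050) = 2912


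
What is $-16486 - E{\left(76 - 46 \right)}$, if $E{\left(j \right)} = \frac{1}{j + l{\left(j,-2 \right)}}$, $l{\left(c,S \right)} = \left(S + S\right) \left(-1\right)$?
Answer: $- \frac{560525}{34} \approx -16486.0$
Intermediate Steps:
$l{\left(c,S \right)} = - 2 S$ ($l{\left(c,S \right)} = 2 S \left(-1\right) = - 2 S$)
$E{\left(j \right)} = \frac{1}{4 + j}$ ($E{\left(j \right)} = \frac{1}{j - -4} = \frac{1}{j + 4} = \frac{1}{4 + j}$)
$-16486 - E{\left(76 - 46 \right)} = -16486 - \frac{1}{4 + \left(76 - 46\right)} = -16486 - \frac{1}{4 + 30} = -16486 - \frac{1}{34} = - \frac{560525}{34}$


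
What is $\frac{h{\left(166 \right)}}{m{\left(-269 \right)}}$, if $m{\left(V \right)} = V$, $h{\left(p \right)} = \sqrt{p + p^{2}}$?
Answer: $- \frac{\sqrt{27722}}{269} \approx -0.61896$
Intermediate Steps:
$\frac{h{\left(166 \right)}}{m{\left(-269 \right)}} = \frac{\sqrt{166 \left(1 + 166\right)}}{-269} = \sqrt{166 \cdot 167} \left(- \frac{1}{269}\right) = \sqrt{27722} \left(- \frac{1}{269}\right) = - \frac{\sqrt{27722}}{269}$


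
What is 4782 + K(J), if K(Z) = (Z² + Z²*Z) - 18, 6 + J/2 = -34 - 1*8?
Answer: -870756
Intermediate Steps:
J = -96 (J = -12 + 2*(-34 - 1*8) = -12 + 2*(-34 - 8) = -12 + 2*(-42) = -12 - 84 = -96)
K(Z) = -18 + Z² + Z³ (K(Z) = (Z² + Z³) - 18 = -18 + Z² + Z³)
4782 + K(J) = 4782 + (-18 + (-96)² + (-96)³) = 4782 + (-18 + 9216 - 884736) = 4782 - 875538 = -870756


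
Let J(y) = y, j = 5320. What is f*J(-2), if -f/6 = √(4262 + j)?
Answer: 12*√9582 ≈ 1174.7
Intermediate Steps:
f = -6*√9582 (f = -6*√(4262 + 5320) = -6*√9582 ≈ -587.33)
f*J(-2) = -6*√9582*(-2) = 12*√9582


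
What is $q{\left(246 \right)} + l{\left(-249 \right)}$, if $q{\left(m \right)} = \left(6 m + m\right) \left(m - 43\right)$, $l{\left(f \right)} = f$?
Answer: $349317$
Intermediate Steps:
$q{\left(m \right)} = 7 m \left(-43 + m\right)$
$q{\left(246 \right)} + l{\left(-249 \right)} = 7 \cdot 246 \left(-43 + 246\right) - 249 = 7 \cdot 246 \cdot 203 - 249 = 349566 - 249 = 349317$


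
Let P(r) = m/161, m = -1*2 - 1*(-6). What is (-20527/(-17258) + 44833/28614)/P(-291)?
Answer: 54783771553/493820412 ≈ 110.94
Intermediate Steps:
m = 4 (m = -2 + 6 = 4)
P(r) = 4/161
(-20527/(-17258) + 44833/28614)/P(-291) = (-20527/(-17258) + 44833/28614)/(4/161) = (-20527*(-1/17258) + 44833*(1/28614))*(161/4) = (20527/17258 + 44833/28614)*(161/4) = (340271873/123455103)*(161/4) = 54783771553/493820412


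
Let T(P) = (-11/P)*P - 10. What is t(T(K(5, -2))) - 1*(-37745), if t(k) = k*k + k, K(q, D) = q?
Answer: 38165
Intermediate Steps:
T(P) = -21 (T(P) = -11 - 10 = -21)
t(k) = k + k**2 (t(k) = k**2 + k = k + k**2)
t(T(K(5, -2))) - 1*(-37745) = -21*(1 - 21) - 1*(-37745) = -21*(-20) + 37745 = 420 + 37745 = 38165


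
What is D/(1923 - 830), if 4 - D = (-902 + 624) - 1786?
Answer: 2068/1093 ≈ 1.8920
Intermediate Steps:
D = 2068 (D = 4 - ((-902 + 624) - 1786) = 4 - (-278 - 1786) = 4 - 1*(-2064) = 4 + 2064 = 2068)
D/(1923 - 830) = 2068/(1923 - 830) = 2068/1093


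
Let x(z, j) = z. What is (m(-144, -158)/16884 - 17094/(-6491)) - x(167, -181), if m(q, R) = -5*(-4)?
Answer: -4503365108/27398511 ≈ -164.37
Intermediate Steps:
m(q, R) = 20
(m(-144, -158)/16884 - 17094/(-6491)) - x(167, -181) = (20/16884 - 17094/(-6491)) - 1*167 = (20*(1/16884) - 17094*(-1/6491)) - 167 = (5/4221 + 17094/6491) - 167 = 72186229/27398511 - 167 = -4503365108/27398511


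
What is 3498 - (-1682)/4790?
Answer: 8378551/2395 ≈ 3498.4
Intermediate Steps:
3498 - (-1682)/4790 = 3498 - 1*(-841/2395) = 3498 + 841/2395 = 8378551/2395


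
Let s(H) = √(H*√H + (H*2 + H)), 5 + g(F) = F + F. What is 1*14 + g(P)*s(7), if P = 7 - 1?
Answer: 14 + 7*√(21 + 7*√7) ≈ 58.006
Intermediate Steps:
P = 6
g(F) = -5 + 2*F (g(F) = -5 + (F + F) = -5 + 2*F)
s(H) = √(H^(3/2) + 3*H) (s(H) = √(H^(3/2) + (2*H + H)) = √(H^(3/2) + 3*H))
1*14 + g(P)*s(7) = 1*14 + (-5 + 2*6)*√(7^(3/2) + 3*7) = 14 + (-5 + 12)*√(7*√7 + 21) = 14 + 7*√(21 + 7*√7)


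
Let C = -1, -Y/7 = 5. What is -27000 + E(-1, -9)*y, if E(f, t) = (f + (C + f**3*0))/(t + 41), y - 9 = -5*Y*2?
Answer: -432359/16 ≈ -27022.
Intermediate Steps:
Y = -35 (Y = -7*5 = -35)
y = 359 (y = 9 - 5*(-35)*2 = 9 + 175*2 = 9 + 350 = 359)
E(f, t) = (-1 + f)/(41 + t) (E(f, t) = (f + (-1 + f**3*0))/(t + 41) = (f + (-1 + 0))/(41 + t) = (f - 1)/(41 + t) = (-1 + f)/(41 + t))
-27000 + E(-1, -9)*y = -27000 + ((-1 - 1)/(41 - 9))*359 = -27000 + (-2/32)*359 = -27000 + ((1/32)*(-2))*359 = -27000 - 1/16*359 = -27000 - 359/16 = -432359/16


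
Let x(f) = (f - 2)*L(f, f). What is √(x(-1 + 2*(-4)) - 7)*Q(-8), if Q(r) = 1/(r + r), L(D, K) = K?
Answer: -√23/8 ≈ -0.59948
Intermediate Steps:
x(f) = f*(-2 + f) (x(f) = (f - 2)*f = (-2 + f)*f = f*(-2 + f))
Q(r) = 1/(2*r)
√(x(-1 + 2*(-4)) - 7)*Q(-8) = √((-1 + 2*(-4))*(-2 + (-1 + 2*(-4))) - 7)*((½)/(-8)) = √((-1 - 8)*(-2 + (-1 - 8)) - 7)*((½)*(-⅛)) = √(-9*(-2 - 9) - 7)*(-1/16) = √(-9*(-11) - 7)*(-1/16) = √(99 - 7)*(-1/16) = √92*(-1/16) = (2*√23)*(-1/16) = -√23/8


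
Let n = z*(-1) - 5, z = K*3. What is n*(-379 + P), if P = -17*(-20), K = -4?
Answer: -273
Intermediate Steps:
P = 340
z = -12 (z = -4*3 = -12)
n = 7 (n = -12*(-1) - 5 = 12 - 5 = 7)
n*(-379 + P) = 7*(-379 + 340) = 7*(-39) = -273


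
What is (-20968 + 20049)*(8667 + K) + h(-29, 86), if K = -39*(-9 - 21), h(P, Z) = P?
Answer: -9040232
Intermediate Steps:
K = 1170 (K = -39*(-30) = 1170)
(-20968 + 20049)*(8667 + K) + h(-29, 86) = (-20968 + 20049)*(8667 + 1170) - 29 = -919*9837 - 29 = -9040203 - 29 = -9040232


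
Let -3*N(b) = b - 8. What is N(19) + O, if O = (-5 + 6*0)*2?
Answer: -41/3 ≈ -13.667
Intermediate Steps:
O = -10 (O = (-5 + 0)*2 = -5*2 = -10)
N(b) = 8/3 - b/3 (N(b) = -(b - 8)/3 = -(-8 + b)/3 = 8/3 - b/3)
N(19) + O = (8/3 - 1/3*19) - 10 = (8/3 - 19/3) - 10 = -11/3 - 10 = -41/3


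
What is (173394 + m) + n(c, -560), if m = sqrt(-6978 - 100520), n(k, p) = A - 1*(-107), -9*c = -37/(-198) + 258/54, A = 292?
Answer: 173793 + I*sqrt(107498) ≈ 1.7379e+5 + 327.87*I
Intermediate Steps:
c = -983/1782 (c = -(-37/(-198) + 258/54)/9 = -(-37*(-1/198) + 258*(1/54))/9 = -(37/198 + 43/9)/9 = -1/9*983/198 = -983/1782 ≈ -0.55163)
n(k, p) = 399 (n(k, p) = 292 - 1*(-107) = 292 + 107 = 399)
m = I*sqrt(107498) (m = sqrt(-107498) = I*sqrt(107498) ≈ 327.87*I)
(173394 + m) + n(c, -560) = (173394 + I*sqrt(107498)) + 399 = 173793 + I*sqrt(107498)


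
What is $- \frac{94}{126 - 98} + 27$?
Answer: $\frac{331}{14} \approx 23.643$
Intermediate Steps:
$- \frac{94}{126 - 98} + 27 = - \frac{94}{28} + 27 = \left(-94\right) \frac{1}{28} + 27 = - \frac{47}{14} + 27 = \frac{331}{14}$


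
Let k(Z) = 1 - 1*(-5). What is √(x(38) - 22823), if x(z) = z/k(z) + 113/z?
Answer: I*√296486754/114 ≈ 151.04*I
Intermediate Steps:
k(Z) = 6 (k(Z) = 1 + 5 = 6)
x(z) = 113/z + z/6 (x(z) = z/6 + 113/z = 113/z + z/6)
√(x(38) - 22823) = √((113/38 + (⅙)*38) - 22823) = √((113*(1/38) + 19/3) - 22823) = √((113/38 + 19/3) - 22823) = √(1061/114 - 22823) = √(-2600761/114) = I*√296486754/114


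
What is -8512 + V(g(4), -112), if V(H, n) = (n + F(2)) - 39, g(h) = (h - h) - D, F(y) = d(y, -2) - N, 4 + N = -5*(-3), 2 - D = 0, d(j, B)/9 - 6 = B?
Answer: -8638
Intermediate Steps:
d(j, B) = 54 + 9*B
D = 2 (D = 2 - 1*0 = 2 + 0 = 2)
N = 11 (N = -4 - 5*(-3) = -4 + 15 = 11)
F(y) = 25 (F(y) = (54 + 9*(-2)) - 1*11 = (54 - 18) - 11 = 36 - 11 = 25)
g(h) = -2 (g(h) = (h - h) - 1*2 = 0 - 2 = -2)
V(H, n) = -14 + n (V(H, n) = (n + 25) - 39 = (25 + n) - 39 = -14 + n)
-8512 + V(g(4), -112) = -8512 + (-14 - 112) = -8512 - 126 = -8638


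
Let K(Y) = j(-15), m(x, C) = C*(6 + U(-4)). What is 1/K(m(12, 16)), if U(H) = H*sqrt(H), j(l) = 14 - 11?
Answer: 1/3 ≈ 0.33333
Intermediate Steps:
j(l) = 3
U(H) = H**(3/2)
m(x, C) = C*(6 - 8*I) (m(x, C) = C*(6 + (-4)**(3/2)) = C*(6 - 8*I))
K(Y) = 3
1/K(m(12, 16)) = 1/3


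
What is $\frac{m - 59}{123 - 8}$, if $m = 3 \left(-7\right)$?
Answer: $- \frac{16}{23} \approx -0.69565$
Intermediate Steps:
$m = -21$
$\frac{m - 59}{123 - 8} = \frac{-21 - 59}{123 - 8} = - \frac{80}{115} = \left(-80\right) \frac{1}{115} = - \frac{16}{23}$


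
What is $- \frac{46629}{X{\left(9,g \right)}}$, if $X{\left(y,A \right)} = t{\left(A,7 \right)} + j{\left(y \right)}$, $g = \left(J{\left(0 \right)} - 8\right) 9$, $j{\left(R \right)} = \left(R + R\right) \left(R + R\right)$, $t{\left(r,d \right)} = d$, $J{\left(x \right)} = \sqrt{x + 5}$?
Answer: $- \frac{46629}{331} \approx -140.87$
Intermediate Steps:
$J{\left(x \right)} = \sqrt{5 + x}$
$j{\left(R \right)} = 4 R^{2}$ ($j{\left(R \right)} = 2 R 2 R = 4 R^{2}$)
$g = -72 + 9 \sqrt{5}$ ($g = \left(\sqrt{5 + 0} - 8\right) 9 = \left(\sqrt{5} - 8\right) 9 = \left(-8 + \sqrt{5}\right) 9 = -72 + 9 \sqrt{5} \approx -51.875$)
$X{\left(y,A \right)} = 7 + 4 y^{2}$
$- \frac{46629}{X{\left(9,g \right)}} = - \frac{46629}{7 + 4 \cdot 9^{2}} = - \frac{46629}{7 + 4 \cdot 81} = - \frac{46629}{7 + 324} = - \frac{46629}{331}$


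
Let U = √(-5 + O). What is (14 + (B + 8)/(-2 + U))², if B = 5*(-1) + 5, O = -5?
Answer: 20*(-39*I + 14*√10)/(-3*I + 2*√10) ≈ 162.04 - 46.466*I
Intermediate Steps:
U = I*√10 (U = √(-5 - 5) = √(-10) = I*√10 ≈ 3.1623*I)
B = 0 (B = -5 + 5 = 0)
(14 + (B + 8)/(-2 + U))² = (14 + (0 + 8)/(-2 + I*√10))² = (14 + 8/(-2 + I*√10))²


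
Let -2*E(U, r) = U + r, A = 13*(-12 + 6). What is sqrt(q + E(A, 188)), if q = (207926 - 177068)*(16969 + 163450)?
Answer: sqrt(5567369447) ≈ 74615.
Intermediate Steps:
A = -78 (A = 13*(-6) = -78)
E(U, r) = -U/2 - r/2 (E(U, r) = -(U + r)/2 = -U/2 - r/2)
q = 5567369502 (q = 30858*180419 = 5567369502)
sqrt(q + E(A, 188)) = sqrt(5567369502 + (-1/2*(-78) - 1/2*188)) = sqrt(5567369502 + (39 - 94)) = sqrt(5567369502 - 55) = sqrt(5567369447)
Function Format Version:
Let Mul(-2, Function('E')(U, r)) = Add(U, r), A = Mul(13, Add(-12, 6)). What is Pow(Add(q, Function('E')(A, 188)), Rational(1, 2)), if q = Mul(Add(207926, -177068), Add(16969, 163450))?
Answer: Pow(5567369447, Rational(1, 2)) ≈ 74615.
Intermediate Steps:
A = -78 (A = Mul(13, -6) = -78)
Function('E')(U, r) = Add(Mul(Rational(-1, 2), U), Mul(Rational(-1, 2), r)) (Function('E')(U, r) = Mul(Rational(-1, 2), Add(U, r)) = Add(Mul(Rational(-1, 2), U), Mul(Rational(-1, 2), r)))
q = 5567369502 (q = Mul(30858, 180419) = 5567369502)
Pow(Add(q, Function('E')(A, 188)), Rational(1, 2)) = Pow(Add(5567369502, Add(Mul(Rational(-1, 2), -78), Mul(Rational(-1, 2), 188))), Rational(1, 2)) = Pow(Add(5567369502, Add(39, -94)), Rational(1, 2)) = Pow(Add(5567369502, -55), Rational(1, 2)) = Pow(5567369447, Rational(1, 2))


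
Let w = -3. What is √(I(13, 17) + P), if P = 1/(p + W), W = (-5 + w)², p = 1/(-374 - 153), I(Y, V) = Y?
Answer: √14805411006/33727 ≈ 3.6077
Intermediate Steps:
p = -1/527 (p = 1/(-527) = -1/527 ≈ -0.0018975)
W = 64 (W = (-5 - 3)² = (-8)² = 64)
P = 527/33727 (P = 1/(-1/527 + 64) = 1/(33727/527) = 527/33727 ≈ 0.015625)
√(I(13, 17) + P) = √(13 + 527/33727) = √(438978/33727) = √14805411006/33727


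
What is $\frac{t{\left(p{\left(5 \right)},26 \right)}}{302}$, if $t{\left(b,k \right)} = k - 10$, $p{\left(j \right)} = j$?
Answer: $\frac{8}{151} \approx 0.05298$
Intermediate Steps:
$t{\left(b,k \right)} = -10 + k$
$\frac{t{\left(p{\left(5 \right)},26 \right)}}{302} = \frac{-10 + 26}{302} = 16 \cdot \frac{1}{302} = \frac{8}{151}$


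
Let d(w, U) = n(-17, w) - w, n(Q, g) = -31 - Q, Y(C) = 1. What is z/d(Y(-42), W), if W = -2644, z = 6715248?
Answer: -2238416/5 ≈ -4.4768e+5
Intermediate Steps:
d(w, U) = -14 - w (d(w, U) = (-31 - 1*(-17)) - w = (-31 + 17) - w = -14 - w)
z/d(Y(-42), W) = 6715248/(-14 - 1*1) = 6715248/(-14 - 1) = 6715248/(-15) = 6715248*(-1/15) = -2238416/5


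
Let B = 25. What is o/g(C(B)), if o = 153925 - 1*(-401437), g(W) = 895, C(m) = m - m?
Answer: 555362/895 ≈ 620.52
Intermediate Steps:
C(m) = 0
o = 555362 (o = 153925 + 401437 = 555362)
o/g(C(B)) = 555362/895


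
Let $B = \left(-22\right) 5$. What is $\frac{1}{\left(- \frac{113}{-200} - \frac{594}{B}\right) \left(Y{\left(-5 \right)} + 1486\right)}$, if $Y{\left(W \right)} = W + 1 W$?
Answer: $\frac{50}{440217} \approx 0.00011358$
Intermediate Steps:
$B = -110$
$Y{\left(W \right)} = 2 W$ ($Y{\left(W \right)} = W + W = 2 W$)
$\frac{1}{\left(- \frac{113}{-200} - \frac{594}{B}\right) \left(Y{\left(-5 \right)} + 1486\right)} = \frac{1}{\left(- \frac{113}{-200} - \frac{594}{-110}\right) \left(2 \left(-5\right) + 1486\right)} = \frac{1}{\left(\left(-113\right) \left(- \frac{1}{200}\right) - - \frac{27}{5}\right) \left(-10 + 1486\right)} = \frac{1}{\left(\frac{113}{200} + \frac{27}{5}\right) 1476} = \frac{1}{\frac{1193}{200} \cdot 1476} = \frac{1}{\frac{440217}{50}} = \frac{50}{440217}$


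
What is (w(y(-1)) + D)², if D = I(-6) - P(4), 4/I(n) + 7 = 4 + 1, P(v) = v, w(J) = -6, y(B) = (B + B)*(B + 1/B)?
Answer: 144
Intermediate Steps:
y(B) = 2*B*(B + 1/B) (y(B) = (2*B)*(B + 1/B) = 2*B*(B + 1/B))
I(n) = -2 (I(n) = 4/(-7 + (4 + 1)) = 4/(-7 + 5) = 4/(-2) = 4*(-½) = -2)
D = -6 (D = -2 - 1*4 = -2 - 4 = -6)
(w(y(-1)) + D)² = (-6 - 6)² = (-12)² = 144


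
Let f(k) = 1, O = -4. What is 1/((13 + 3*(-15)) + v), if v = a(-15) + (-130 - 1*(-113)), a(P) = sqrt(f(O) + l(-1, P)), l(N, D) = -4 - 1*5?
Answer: -49/2409 - 2*I*sqrt(2)/2409 ≈ -0.02034 - 0.0011741*I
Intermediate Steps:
l(N, D) = -9 (l(N, D) = -4 - 5 = -9)
a(P) = 2*I*sqrt(2) (a(P) = sqrt(1 - 9) = sqrt(-8) = 2*I*sqrt(2))
v = -17 + 2*I*sqrt(2) (v = 2*I*sqrt(2) + (-130 - 1*(-113)) = 2*I*sqrt(2) + (-130 + 113) = 2*I*sqrt(2) - 17 = -17 + 2*I*sqrt(2) ≈ -17.0 + 2.8284*I)
1/((13 + 3*(-15)) + v) = 1/((13 + 3*(-15)) + (-17 + 2*I*sqrt(2))) = 1/((13 - 45) + (-17 + 2*I*sqrt(2))) = 1/(-32 + (-17 + 2*I*sqrt(2))) = 1/(-49 + 2*I*sqrt(2))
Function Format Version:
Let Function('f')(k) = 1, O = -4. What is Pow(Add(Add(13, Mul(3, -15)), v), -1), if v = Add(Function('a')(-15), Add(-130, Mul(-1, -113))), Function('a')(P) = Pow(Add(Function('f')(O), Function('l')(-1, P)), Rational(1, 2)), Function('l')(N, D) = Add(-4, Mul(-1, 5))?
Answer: Add(Rational(-49, 2409), Mul(Rational(-2, 2409), I, Pow(2, Rational(1, 2)))) ≈ Add(-0.020340, Mul(-0.0011741, I))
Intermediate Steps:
Function('l')(N, D) = -9 (Function('l')(N, D) = Add(-4, -5) = -9)
Function('a')(P) = Mul(2, I, Pow(2, Rational(1, 2))) (Function('a')(P) = Pow(Add(1, -9), Rational(1, 2)) = Pow(-8, Rational(1, 2)) = Mul(2, I, Pow(2, Rational(1, 2))))
v = Add(-17, Mul(2, I, Pow(2, Rational(1, 2)))) (v = Add(Mul(2, I, Pow(2, Rational(1, 2))), Add(-130, Mul(-1, -113))) = Add(Mul(2, I, Pow(2, Rational(1, 2))), Add(-130, 113)) = Add(Mul(2, I, Pow(2, Rational(1, 2))), -17) = Add(-17, Mul(2, I, Pow(2, Rational(1, 2)))) ≈ Add(-17.000, Mul(2.8284, I)))
Pow(Add(Add(13, Mul(3, -15)), v), -1) = Pow(Add(Add(13, Mul(3, -15)), Add(-17, Mul(2, I, Pow(2, Rational(1, 2))))), -1) = Pow(Add(Add(13, -45), Add(-17, Mul(2, I, Pow(2, Rational(1, 2))))), -1) = Pow(Add(-32, Add(-17, Mul(2, I, Pow(2, Rational(1, 2))))), -1) = Pow(Add(-49, Mul(2, I, Pow(2, Rational(1, 2)))), -1)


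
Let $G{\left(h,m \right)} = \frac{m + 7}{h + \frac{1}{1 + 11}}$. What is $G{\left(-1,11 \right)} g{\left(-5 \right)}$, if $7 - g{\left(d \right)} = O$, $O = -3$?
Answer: $- \frac{2160}{11} \approx -196.36$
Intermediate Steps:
$g{\left(d \right)} = 10$ ($g{\left(d \right)} = 7 - -3 = 7 + 3 = 10$)
$G{\left(h,m \right)} = \frac{7 + m}{\frac{1}{12} + h}$ ($G{\left(h,m \right)} = \frac{7 + m}{h + \frac{1}{12}} = \frac{7 + m}{\frac{1}{12} + h}$)
$G{\left(-1,11 \right)} g{\left(-5 \right)} = \frac{12 \left(7 + 11\right)}{1 + 12 \left(-1\right)} 10 = 12 \frac{1}{1 - 12} \cdot 18 \cdot 10 = 12 \frac{1}{-11} \cdot 18 \cdot 10 = 12 \left(- \frac{1}{11}\right) 18 \cdot 10 = \left(- \frac{216}{11}\right) 10 = - \frac{2160}{11}$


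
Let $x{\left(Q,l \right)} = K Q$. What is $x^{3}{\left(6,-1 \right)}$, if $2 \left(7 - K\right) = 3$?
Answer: $35937$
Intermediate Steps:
$K = \frac{11}{2}$ ($K = 7 - \frac{3}{2} = \frac{11}{2} \approx 5.5$)
$x{\left(Q,l \right)} = \frac{11 Q}{2}$
$x^{3}{\left(6,-1 \right)} = \left(\frac{11}{2} \cdot 6\right)^{3} = 33^{3} = 35937$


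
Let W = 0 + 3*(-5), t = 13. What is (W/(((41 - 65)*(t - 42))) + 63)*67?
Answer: 978937/232 ≈ 4219.6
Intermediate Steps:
W = -15 (W = 0 - 15 = -15)
(W/(((41 - 65)*(t - 42))) + 63)*67 = (-15*1/((13 - 42)*(41 - 65)) + 63)*67 = (-15/((-24*(-29))) + 63)*67 = (-15/696 + 63)*67 = (-15*1/696 + 63)*67 = (-5/232 + 63)*67 = (14611/232)*67 = 978937/232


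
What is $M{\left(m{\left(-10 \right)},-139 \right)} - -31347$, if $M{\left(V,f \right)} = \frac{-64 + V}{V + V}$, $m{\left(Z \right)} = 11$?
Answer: $\frac{689581}{22} \approx 31345.0$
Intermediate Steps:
$M{\left(V,f \right)} = \frac{-64 + V}{2 V}$
$M{\left(m{\left(-10 \right)},-139 \right)} - -31347 = \frac{-64 + 11}{2 \cdot 11} - -31347 = \frac{1}{2} \cdot \frac{1}{11} \left(-53\right) + 31347 = - \frac{53}{22} + 31347 = \frac{689581}{22}$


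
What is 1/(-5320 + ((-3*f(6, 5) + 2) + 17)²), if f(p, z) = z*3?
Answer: -1/4644 ≈ -0.00021533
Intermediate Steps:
f(p, z) = 3*z
1/(-5320 + ((-3*f(6, 5) + 2) + 17)²) = 1/(-5320 + ((-9*5 + 2) + 17)²) = 1/(-5320 + ((-3*15 + 2) + 17)²) = 1/(-5320 + ((-45 + 2) + 17)²) = 1/(-5320 + (-43 + 17)²) = 1/(-5320 + (-26)²) = 1/(-5320 + 676) = 1/(-4644) = -1/4644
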